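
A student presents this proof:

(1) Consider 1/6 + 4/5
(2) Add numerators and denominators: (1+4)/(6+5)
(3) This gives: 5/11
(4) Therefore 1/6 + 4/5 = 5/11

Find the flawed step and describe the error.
Step 2: Add numerators and denominators: (1+4)/(6+5)

Step 2 incorrectly adds fractions by separately adding numerators and denominators. This is wrong. The correct method requires a common denominator: 1/6 + 4/5 = (1×5 + 4×6)/(6×5) = 29/30 = 29/30. The method used gives 5/11, which is different.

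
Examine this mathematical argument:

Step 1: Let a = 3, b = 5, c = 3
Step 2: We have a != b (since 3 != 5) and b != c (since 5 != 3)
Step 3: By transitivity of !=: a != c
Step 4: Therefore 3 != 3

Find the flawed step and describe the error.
Step 3: By transitivity of !=: a != c

Step 3 incorrectly applies transitivity to the '!=' relation. Transitivity states: if a R b and b R c, then a R c. However, '!=' is not transitive. Counterexample: 3 != 5 and 5 != 3, but 3 = 3 (both equal 3). Transitivity holds for relations like <, <=, =, but not for !=.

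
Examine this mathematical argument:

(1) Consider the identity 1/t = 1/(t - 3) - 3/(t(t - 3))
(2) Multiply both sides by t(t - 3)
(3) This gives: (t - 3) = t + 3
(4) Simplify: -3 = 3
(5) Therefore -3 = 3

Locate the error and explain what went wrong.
Step 3: This gives: (t - 3) = t + 3

Step 3 makes a sign error when clearing denominators. Multiplying -3/(t(t - 3)) by t(t - 3) gives -3, not +3. The correct result is (t - 3) = t - 3, which is trivially true, not (t - 3) = t + 3. (Step 1 is a valid identity: 1/(t - 3) - 3/(t(t - 3)) = (t - 3)/(t(t - 3)) = 1/t.)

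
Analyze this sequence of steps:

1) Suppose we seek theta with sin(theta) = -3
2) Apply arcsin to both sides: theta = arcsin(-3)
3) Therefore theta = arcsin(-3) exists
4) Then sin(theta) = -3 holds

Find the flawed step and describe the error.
Step 2: Apply arcsin to both sides: theta = arcsin(-3)

Step 2 applies arcsin to -3. However, arcsin(x) is only defined for x in [-1, 1] because sin(theta) can only produce values in that range. Since |-3| > 1, arcsin(-3) is undefined. There is no angle whose sine equals -3.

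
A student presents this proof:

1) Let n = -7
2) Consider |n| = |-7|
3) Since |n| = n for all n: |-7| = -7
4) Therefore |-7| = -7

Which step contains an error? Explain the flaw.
Step 3: Since |n| = n for all n: |-7| = -7

Step 3 incorrectly states that |n| = n for all n. The correct definition is |n| = n when n >= 0, and |n| = -n when n < 0. Since -7 < 0, we have |-7| = -(-7) = 7, not -7.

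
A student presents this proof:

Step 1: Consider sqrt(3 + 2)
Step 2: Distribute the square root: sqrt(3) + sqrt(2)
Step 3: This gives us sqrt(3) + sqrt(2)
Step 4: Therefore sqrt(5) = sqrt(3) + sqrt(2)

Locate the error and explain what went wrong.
Step 2: Distribute the square root: sqrt(3) + sqrt(2)

Step 2 incorrectly 'distributes' the square root over addition. The square root function does not distribute: sqrt(a + b) ≠ sqrt(a) + sqrt(b). In fact, sqrt(3 + 2) = sqrt(5) ≈ 2.2361, while sqrt(3) + sqrt(2) ≈ 3.1463.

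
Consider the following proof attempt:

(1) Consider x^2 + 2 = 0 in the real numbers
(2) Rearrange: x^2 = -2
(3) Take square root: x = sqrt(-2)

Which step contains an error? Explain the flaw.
Step 3: Take square root: x = sqrt(-2)

Step 3 takes the square root of -2, which is negative. In the real number system, the square root of a negative number is undefined. The equation x^2 + 2 = 0 has no real solutions. Square roots of negative numbers only exist in the complex numbers.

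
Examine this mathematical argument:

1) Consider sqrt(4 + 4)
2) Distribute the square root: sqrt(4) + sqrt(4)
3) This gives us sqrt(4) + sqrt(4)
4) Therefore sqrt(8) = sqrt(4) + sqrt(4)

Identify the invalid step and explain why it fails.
Step 2: Distribute the square root: sqrt(4) + sqrt(4)

Step 2 incorrectly 'distributes' the square root over addition. The square root function does not distribute: sqrt(a + b) ≠ sqrt(a) + sqrt(b). In fact, sqrt(4 + 4) = sqrt(8) ≈ 2.8284, while sqrt(4) + sqrt(4) ≈ 4.0000.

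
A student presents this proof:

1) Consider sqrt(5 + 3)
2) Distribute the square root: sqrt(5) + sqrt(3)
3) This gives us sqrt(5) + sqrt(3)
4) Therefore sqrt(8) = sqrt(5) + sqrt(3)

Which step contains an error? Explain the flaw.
Step 2: Distribute the square root: sqrt(5) + sqrt(3)

Step 2 incorrectly 'distributes' the square root over addition. The square root function does not distribute: sqrt(a + b) ≠ sqrt(a) + sqrt(b). In fact, sqrt(5 + 3) = sqrt(8) ≈ 2.8284, while sqrt(5) + sqrt(3) ≈ 3.9681.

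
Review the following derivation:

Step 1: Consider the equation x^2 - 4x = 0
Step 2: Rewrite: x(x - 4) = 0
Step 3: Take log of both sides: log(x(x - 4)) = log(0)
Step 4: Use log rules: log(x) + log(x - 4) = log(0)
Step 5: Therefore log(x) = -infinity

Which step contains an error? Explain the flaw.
Step 3: Take log of both sides: log(x(x - 4)) = log(0)

Step 3 takes the logarithm of both sides, resulting in log(0) on the right side. The logarithm is only defined for positive numbers; log(0) is undefined (approaches negative infinity). This operation is invalid.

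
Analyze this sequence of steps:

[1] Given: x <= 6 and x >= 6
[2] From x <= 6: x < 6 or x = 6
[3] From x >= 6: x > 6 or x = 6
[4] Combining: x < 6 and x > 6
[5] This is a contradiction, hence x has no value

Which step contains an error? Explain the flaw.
Step 4: Combining: x < 6 and x > 6

Step 4 incorrectly combines the conditions. From x <= 6 and x >= 6, the intersection is x = 6. The error treats the 'or' cases as 'and' requirements. The correct conclusion is that x = 6 is the unique solution, not that no solution exists.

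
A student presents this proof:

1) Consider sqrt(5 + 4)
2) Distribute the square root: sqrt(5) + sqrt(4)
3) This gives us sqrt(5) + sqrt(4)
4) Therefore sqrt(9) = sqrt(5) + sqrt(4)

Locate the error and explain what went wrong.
Step 2: Distribute the square root: sqrt(5) + sqrt(4)

Step 2 incorrectly 'distributes' the square root over addition. The square root function does not distribute: sqrt(a + b) ≠ sqrt(a) + sqrt(b). In fact, sqrt(5 + 4) = sqrt(9) ≈ 3.0000, while sqrt(5) + sqrt(4) ≈ 4.2361.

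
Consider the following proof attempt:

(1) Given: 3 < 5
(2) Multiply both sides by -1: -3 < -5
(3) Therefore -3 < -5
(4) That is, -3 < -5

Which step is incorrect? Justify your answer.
Step 2: Multiply both sides by -1: -3 < -5

Step 2 multiplies both sides by -1 but fails to reverse the inequality sign. When multiplying (or dividing) an inequality by a negative number, the direction must be reversed. Since 3 < 5, we should get -3 > -5, i.e., -3 > -5.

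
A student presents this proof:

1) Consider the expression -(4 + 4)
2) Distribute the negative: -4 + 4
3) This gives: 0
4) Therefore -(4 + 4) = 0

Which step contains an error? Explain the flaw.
Step 2: Distribute the negative: -4 + 4

Step 2 incorrectly distributes the negative sign. The correct distribution is -(4 + 4) = -4 - 4 = -8. The negative must be applied to both terms, not just the first. The error treats -(4 + 4) as -4 + 4, which equals 0 instead of -8.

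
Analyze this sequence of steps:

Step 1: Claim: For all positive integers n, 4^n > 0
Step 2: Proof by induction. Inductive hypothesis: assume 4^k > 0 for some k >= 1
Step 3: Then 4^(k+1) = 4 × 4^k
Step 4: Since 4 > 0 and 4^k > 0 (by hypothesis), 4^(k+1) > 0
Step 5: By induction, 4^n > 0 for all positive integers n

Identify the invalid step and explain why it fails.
Step 5: By induction, 4^n > 0 for all positive integers n

Step 5 concludes the proof by induction, but no base case was ever established. A valid induction proof requires: (1) a base case proving 4^1 > 0, and (2) an inductive step showing IF 4^k > 0 THEN 4^(k+1) > 0. Steps 2-4 correctly establish the inductive step, but without the base case the conclusion in step 5 does not follow.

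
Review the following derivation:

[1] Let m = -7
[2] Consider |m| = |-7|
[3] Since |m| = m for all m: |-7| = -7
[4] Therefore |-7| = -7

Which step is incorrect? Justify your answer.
Step 3: Since |m| = m for all m: |-7| = -7

Step 3 incorrectly states that |m| = m for all m. The correct definition is |m| = m when m >= 0, and |m| = -m when m < 0. Since -7 < 0, we have |-7| = -(-7) = 7, not -7.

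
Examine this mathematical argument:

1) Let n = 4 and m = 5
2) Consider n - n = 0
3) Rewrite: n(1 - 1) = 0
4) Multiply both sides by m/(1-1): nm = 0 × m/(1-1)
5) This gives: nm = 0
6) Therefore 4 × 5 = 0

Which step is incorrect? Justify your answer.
Step 4: Multiply both sides by m/(1-1): nm = 0 × m/(1-1)

Step 4 multiplies both sides by m/(1-1). However, 1-1 = 0, so this is multiplication by m/0, which is undefined. We cannot multiply by an undefined expression.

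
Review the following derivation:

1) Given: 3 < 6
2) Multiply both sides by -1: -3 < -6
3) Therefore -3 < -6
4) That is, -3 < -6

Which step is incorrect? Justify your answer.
Step 2: Multiply both sides by -1: -3 < -6

Step 2 multiplies both sides by -1 but fails to reverse the inequality sign. When multiplying (or dividing) an inequality by a negative number, the direction must be reversed. Since 3 < 6, we should get -3 > -6, i.e., -3 > -6.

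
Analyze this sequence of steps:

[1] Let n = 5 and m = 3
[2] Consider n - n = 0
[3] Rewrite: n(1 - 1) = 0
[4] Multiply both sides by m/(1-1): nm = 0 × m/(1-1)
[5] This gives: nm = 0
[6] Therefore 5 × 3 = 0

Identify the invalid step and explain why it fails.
Step 4: Multiply both sides by m/(1-1): nm = 0 × m/(1-1)

Step 4 multiplies both sides by m/(1-1). However, 1-1 = 0, so this is multiplication by m/0, which is undefined. We cannot multiply by an undefined expression.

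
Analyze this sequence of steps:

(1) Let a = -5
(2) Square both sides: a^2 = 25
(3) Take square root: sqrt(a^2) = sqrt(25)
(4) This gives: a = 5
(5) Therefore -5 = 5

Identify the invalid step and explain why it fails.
Step 4: This gives: a = 5

Step 4 incorrectly states that sqrt(a^2) = a. The correct identity is sqrt(a^2) = |a|. Since a = -5 < 0, we have sqrt(a^2) = |-5| = 5, not a = -5.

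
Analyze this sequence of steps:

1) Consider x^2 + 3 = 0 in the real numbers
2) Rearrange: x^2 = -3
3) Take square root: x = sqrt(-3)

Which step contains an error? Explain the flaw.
Step 3: Take square root: x = sqrt(-3)

Step 3 takes the square root of -3, which is negative. In the real number system, the square root of a negative number is undefined. The equation x^2 + 3 = 0 has no real solutions. Square roots of negative numbers only exist in the complex numbers.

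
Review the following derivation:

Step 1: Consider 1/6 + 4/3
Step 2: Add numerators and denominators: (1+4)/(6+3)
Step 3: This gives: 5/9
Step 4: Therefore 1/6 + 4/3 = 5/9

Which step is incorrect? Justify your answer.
Step 2: Add numerators and denominators: (1+4)/(6+3)

Step 2 incorrectly adds fractions by separately adding numerators and denominators. This is wrong. The correct method requires a common denominator: 1/6 + 4/3 = (1×3 + 4×6)/(6×3) = 27/18 = 3/2. The method used gives 5/9, which is different.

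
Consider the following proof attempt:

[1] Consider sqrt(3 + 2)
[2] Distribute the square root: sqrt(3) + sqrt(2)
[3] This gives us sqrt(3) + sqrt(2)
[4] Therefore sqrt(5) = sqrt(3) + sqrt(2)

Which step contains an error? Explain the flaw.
Step 2: Distribute the square root: sqrt(3) + sqrt(2)

Step 2 incorrectly 'distributes' the square root over addition. The square root function does not distribute: sqrt(a + b) ≠ sqrt(a) + sqrt(b). In fact, sqrt(3 + 2) = sqrt(5) ≈ 2.2361, while sqrt(3) + sqrt(2) ≈ 3.1463.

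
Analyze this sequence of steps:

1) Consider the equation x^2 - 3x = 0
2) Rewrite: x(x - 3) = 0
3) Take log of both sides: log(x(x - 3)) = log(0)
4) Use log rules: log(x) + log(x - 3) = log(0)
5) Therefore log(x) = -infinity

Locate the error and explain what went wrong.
Step 3: Take log of both sides: log(x(x - 3)) = log(0)

Step 3 takes the logarithm of both sides, resulting in log(0) on the right side. The logarithm is only defined for positive numbers; log(0) is undefined (approaches negative infinity). This operation is invalid.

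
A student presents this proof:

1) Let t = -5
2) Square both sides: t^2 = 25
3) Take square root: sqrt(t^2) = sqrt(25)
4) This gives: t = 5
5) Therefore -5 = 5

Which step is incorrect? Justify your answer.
Step 4: This gives: t = 5

Step 4 incorrectly states that sqrt(t^2) = t. The correct identity is sqrt(t^2) = |t|. Since t = -5 < 0, we have sqrt(t^2) = |-5| = 5, not t = -5.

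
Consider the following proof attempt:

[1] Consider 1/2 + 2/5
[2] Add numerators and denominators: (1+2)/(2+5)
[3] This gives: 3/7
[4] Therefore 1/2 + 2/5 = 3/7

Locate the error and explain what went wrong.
Step 2: Add numerators and denominators: (1+2)/(2+5)

Step 2 incorrectly adds fractions by separately adding numerators and denominators. This is wrong. The correct method requires a common denominator: 1/2 + 2/5 = (1×5 + 2×2)/(2×5) = 9/10 = 9/10. The method used gives 3/7, which is different.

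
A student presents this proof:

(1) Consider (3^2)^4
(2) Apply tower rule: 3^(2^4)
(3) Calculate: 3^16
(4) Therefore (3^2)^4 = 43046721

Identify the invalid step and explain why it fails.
Step 2: Apply tower rule: 3^(2^4)

Step 2 incorrectly states that (a^b)^c = a^(b^c). The correct rule is (a^b)^c = a^(b×c). The actual value is (3^2)^4 = 3^8 = 6561, not 3^16 = 43046721.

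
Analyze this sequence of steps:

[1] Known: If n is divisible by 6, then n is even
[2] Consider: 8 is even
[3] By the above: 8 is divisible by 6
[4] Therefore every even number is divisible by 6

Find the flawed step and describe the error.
Step 3: By the above: 8 is divisible by 6

Step 3 commits the fallacy of affirming the consequent. The known fact 'divisible by 6 → even' does NOT imply 'even → divisible by 6'. That would be the converse, which is false. For example, 8 is even but 8 ÷ 6 = 1.33, which is not an integer.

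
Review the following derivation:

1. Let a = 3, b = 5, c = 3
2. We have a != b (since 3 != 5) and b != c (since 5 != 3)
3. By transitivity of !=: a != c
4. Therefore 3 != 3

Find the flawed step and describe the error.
Step 3: By transitivity of !=: a != c

Step 3 incorrectly applies transitivity to the '!=' relation. Transitivity states: if a R b and b R c, then a R c. However, '!=' is not transitive. Counterexample: 3 != 5 and 5 != 3, but 3 = 3 (both equal 3). Transitivity holds for relations like <, <=, =, but not for !=.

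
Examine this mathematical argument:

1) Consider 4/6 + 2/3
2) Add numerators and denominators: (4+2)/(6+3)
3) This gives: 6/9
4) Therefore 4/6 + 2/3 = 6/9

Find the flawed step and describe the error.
Step 2: Add numerators and denominators: (4+2)/(6+3)

Step 2 incorrectly adds fractions by separately adding numerators and denominators. This is wrong. The correct method requires a common denominator: 4/6 + 2/3 = (4×3 + 2×6)/(6×3) = 24/18 = 4/3. The method used gives 6/9, which is different.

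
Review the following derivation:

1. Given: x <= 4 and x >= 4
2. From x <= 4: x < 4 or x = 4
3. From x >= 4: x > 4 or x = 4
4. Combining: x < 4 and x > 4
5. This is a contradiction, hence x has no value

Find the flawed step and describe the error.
Step 4: Combining: x < 4 and x > 4

Step 4 incorrectly combines the conditions. From x <= 4 and x >= 4, the intersection is x = 4. The error treats the 'or' cases as 'and' requirements. The correct conclusion is that x = 4 is the unique solution, not that no solution exists.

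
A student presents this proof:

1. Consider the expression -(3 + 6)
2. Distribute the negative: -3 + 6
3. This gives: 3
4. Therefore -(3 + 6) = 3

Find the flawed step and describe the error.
Step 2: Distribute the negative: -3 + 6

Step 2 incorrectly distributes the negative sign. The correct distribution is -(3 + 6) = -3 - 6 = -9. The negative must be applied to both terms, not just the first. The error treats -(3 + 6) as -3 + 6, which equals 3 instead of -9.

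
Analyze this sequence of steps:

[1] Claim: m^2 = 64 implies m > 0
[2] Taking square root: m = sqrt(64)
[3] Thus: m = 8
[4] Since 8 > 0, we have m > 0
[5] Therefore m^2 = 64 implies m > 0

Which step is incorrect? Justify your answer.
Step 2: Taking square root: m = sqrt(64)

Step 2 takes the square root and assumes the positive root only. The equation m^2 = 64 actually has two solutions: m = 8 and m = -8. The proof silently assumes m > 0 without justification, then uses this assumption to conclude m > 0, which is circular. The counterexample m = -8 shows the claim is false.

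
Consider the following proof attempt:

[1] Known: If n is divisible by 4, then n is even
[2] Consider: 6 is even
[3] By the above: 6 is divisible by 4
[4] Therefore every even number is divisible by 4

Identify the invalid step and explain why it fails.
Step 3: By the above: 6 is divisible by 4

Step 3 commits the fallacy of affirming the consequent. The known fact 'divisible by 4 → even' does NOT imply 'even → divisible by 4'. That would be the converse, which is false. For example, 6 is even but 6 ÷ 4 = 1.50, which is not an integer.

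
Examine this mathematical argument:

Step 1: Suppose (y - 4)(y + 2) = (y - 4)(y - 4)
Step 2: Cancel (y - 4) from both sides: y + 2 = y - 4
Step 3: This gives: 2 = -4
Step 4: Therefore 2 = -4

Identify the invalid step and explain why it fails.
Step 2: Cancel (y - 4) from both sides: y + 2 = y - 4

Step 2 cancels (y - 4) from both sides. This is only valid if (y - 4) ≠ 0, i.e., y ≠ 4. When y = 4, both sides equal zero regardless of the other factors. The correct approach requires considering y = 4 as a separate case.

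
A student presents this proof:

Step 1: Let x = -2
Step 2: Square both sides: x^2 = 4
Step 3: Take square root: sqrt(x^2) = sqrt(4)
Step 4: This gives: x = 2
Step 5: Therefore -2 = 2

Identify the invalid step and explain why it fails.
Step 4: This gives: x = 2

Step 4 incorrectly states that sqrt(x^2) = x. The correct identity is sqrt(x^2) = |x|. Since x = -2 < 0, we have sqrt(x^2) = |-2| = 2, not x = -2.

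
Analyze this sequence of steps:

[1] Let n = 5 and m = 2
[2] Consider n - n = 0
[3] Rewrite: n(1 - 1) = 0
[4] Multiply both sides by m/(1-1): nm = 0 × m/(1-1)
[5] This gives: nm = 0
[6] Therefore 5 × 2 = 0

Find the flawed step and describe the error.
Step 4: Multiply both sides by m/(1-1): nm = 0 × m/(1-1)

Step 4 multiplies both sides by m/(1-1). However, 1-1 = 0, so this is multiplication by m/0, which is undefined. We cannot multiply by an undefined expression.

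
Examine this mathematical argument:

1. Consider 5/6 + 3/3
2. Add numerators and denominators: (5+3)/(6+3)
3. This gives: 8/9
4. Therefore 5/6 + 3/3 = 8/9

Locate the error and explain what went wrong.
Step 2: Add numerators and denominators: (5+3)/(6+3)

Step 2 incorrectly adds fractions by separately adding numerators and denominators. This is wrong. The correct method requires a common denominator: 5/6 + 3/3 = (5×3 + 3×6)/(6×3) = 33/18 = 11/6. The method used gives 8/9, which is different.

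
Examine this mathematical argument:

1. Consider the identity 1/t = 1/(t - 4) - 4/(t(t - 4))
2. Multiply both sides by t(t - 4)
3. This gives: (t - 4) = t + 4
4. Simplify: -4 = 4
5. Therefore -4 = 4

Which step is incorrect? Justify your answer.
Step 3: This gives: (t - 4) = t + 4

Step 3 makes a sign error when clearing denominators. Multiplying -4/(t(t - 4)) by t(t - 4) gives -4, not +4. The correct result is (t - 4) = t - 4, which is trivially true, not (t - 4) = t + 4. (Step 1 is a valid identity: 1/(t - 4) - 4/(t(t - 4)) = (t - 4)/(t(t - 4)) = 1/t.)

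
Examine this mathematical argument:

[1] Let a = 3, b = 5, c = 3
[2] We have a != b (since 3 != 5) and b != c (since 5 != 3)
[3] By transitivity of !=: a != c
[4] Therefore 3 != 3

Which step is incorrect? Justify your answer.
Step 3: By transitivity of !=: a != c

Step 3 incorrectly applies transitivity to the '!=' relation. Transitivity states: if a R b and b R c, then a R c. However, '!=' is not transitive. Counterexample: 3 != 5 and 5 != 3, but 3 = 3 (both equal 3). Transitivity holds for relations like <, <=, =, but not for !=.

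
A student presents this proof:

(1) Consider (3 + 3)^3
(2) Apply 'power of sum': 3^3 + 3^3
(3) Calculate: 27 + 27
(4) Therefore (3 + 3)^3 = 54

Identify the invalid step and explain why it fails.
Step 2: Apply 'power of sum': 3^3 + 3^3

Step 2 incorrectly applies a non-existent rule '(a+b)^n = a^n + b^n'. This is false in general. The correct expansion uses the binomial theorem. The actual value is (3 + 3)^3 = 6^3 = 216, not 54.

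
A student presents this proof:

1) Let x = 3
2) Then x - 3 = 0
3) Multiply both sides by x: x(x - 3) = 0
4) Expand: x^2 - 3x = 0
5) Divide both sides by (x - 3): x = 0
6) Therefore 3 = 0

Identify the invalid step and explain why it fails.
Step 5: Divide both sides by (x - 3): x = 0

Step 5 divides both sides by (x - 3). However, since x = 3, we have (x - 3) = 0. Division by zero is undefined, making this step invalid.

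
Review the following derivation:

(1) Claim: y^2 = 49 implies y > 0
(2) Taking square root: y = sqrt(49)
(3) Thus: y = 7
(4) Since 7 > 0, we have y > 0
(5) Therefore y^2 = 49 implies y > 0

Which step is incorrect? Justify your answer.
Step 2: Taking square root: y = sqrt(49)

Step 2 takes the square root and assumes the positive root only. The equation y^2 = 49 actually has two solutions: y = 7 and y = -7. The proof silently assumes y > 0 without justification, then uses this assumption to conclude y > 0, which is circular. The counterexample y = -7 shows the claim is false.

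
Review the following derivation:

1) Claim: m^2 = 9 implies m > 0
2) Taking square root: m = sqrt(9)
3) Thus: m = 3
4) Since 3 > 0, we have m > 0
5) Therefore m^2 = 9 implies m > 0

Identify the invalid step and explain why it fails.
Step 2: Taking square root: m = sqrt(9)

Step 2 takes the square root and assumes the positive root only. The equation m^2 = 9 actually has two solutions: m = 3 and m = -3. The proof silently assumes m > 0 without justification, then uses this assumption to conclude m > 0, which is circular. The counterexample m = -3 shows the claim is false.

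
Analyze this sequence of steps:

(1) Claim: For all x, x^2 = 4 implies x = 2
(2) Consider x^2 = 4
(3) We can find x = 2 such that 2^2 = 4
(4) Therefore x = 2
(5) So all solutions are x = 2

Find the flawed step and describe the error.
Step 4: Therefore x = 2

Step 4 incorrectly concludes that x = 2 is the only solution. The proof shows that x = 2 is A solution (existence), but does not show it is the ONLY solution (uniqueness). In fact, x = -2 is also a solution since (-2)^2 = 4. Finding one solution doesn't prove there are no others.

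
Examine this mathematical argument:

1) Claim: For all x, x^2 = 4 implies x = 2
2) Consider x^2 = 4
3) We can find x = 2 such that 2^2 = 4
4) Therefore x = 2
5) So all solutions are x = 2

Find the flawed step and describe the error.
Step 4: Therefore x = 2

Step 4 incorrectly concludes that x = 2 is the only solution. The proof shows that x = 2 is A solution (existence), but does not show it is the ONLY solution (uniqueness). In fact, x = -2 is also a solution since (-2)^2 = 4. Finding one solution doesn't prove there are no others.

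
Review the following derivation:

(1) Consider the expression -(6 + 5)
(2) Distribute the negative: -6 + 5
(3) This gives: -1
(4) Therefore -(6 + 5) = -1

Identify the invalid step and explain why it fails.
Step 2: Distribute the negative: -6 + 5

Step 2 incorrectly distributes the negative sign. The correct distribution is -(6 + 5) = -6 - 5 = -11. The negative must be applied to both terms, not just the first. The error treats -(6 + 5) as -6 + 5, which equals -1 instead of -11.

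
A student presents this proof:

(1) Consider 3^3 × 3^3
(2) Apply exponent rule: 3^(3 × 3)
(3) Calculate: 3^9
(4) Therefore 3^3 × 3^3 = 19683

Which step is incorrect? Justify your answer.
Step 2: Apply exponent rule: 3^(3 × 3)

Step 2 incorrectly states that a^b × a^c = a^(b×c). The correct rule is a^b × a^c = a^(b+c). The actual value is 3^3 × 3^3 = 3^6 = 729, not 3^9 = 19683.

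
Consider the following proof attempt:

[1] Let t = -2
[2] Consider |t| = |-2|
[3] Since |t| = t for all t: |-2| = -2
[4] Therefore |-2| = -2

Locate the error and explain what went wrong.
Step 3: Since |t| = t for all t: |-2| = -2

Step 3 incorrectly states that |t| = t for all t. The correct definition is |t| = t when t >= 0, and |t| = -t when t < 0. Since -2 < 0, we have |-2| = -(-2) = 2, not -2.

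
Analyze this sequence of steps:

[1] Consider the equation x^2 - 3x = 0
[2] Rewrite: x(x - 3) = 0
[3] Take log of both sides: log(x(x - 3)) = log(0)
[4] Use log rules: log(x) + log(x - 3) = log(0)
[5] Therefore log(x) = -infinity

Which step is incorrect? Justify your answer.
Step 3: Take log of both sides: log(x(x - 3)) = log(0)

Step 3 takes the logarithm of both sides, resulting in log(0) on the right side. The logarithm is only defined for positive numbers; log(0) is undefined (approaches negative infinity). This operation is invalid.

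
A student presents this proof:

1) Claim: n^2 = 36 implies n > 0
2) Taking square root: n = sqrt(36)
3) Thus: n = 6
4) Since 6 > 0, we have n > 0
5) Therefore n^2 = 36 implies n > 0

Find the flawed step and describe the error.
Step 2: Taking square root: n = sqrt(36)

Step 2 takes the square root and assumes the positive root only. The equation n^2 = 36 actually has two solutions: n = 6 and n = -6. The proof silently assumes n > 0 without justification, then uses this assumption to conclude n > 0, which is circular. The counterexample n = -6 shows the claim is false.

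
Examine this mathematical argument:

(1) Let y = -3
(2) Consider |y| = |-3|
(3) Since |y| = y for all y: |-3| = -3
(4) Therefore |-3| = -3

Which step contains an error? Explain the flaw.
Step 3: Since |y| = y for all y: |-3| = -3

Step 3 incorrectly states that |y| = y for all y. The correct definition is |y| = y when y >= 0, and |y| = -y when y < 0. Since -3 < 0, we have |-3| = -(-3) = 3, not -3.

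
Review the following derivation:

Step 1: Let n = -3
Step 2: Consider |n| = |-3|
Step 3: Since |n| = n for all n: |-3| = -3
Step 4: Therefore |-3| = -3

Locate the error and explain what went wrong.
Step 3: Since |n| = n for all n: |-3| = -3

Step 3 incorrectly states that |n| = n for all n. The correct definition is |n| = n when n >= 0, and |n| = -n when n < 0. Since -3 < 0, we have |-3| = -(-3) = 3, not -3.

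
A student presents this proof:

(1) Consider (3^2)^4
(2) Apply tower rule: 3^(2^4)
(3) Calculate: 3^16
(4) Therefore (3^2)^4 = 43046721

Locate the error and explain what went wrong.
Step 2: Apply tower rule: 3^(2^4)

Step 2 incorrectly states that (a^b)^c = a^(b^c). The correct rule is (a^b)^c = a^(b×c). The actual value is (3^2)^4 = 3^8 = 6561, not 3^16 = 43046721.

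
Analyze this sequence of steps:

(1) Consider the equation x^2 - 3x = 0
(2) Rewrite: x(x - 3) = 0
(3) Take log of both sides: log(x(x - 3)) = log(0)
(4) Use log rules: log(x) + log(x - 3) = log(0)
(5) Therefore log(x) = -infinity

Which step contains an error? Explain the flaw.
Step 3: Take log of both sides: log(x(x - 3)) = log(0)

Step 3 takes the logarithm of both sides, resulting in log(0) on the right side. The logarithm is only defined for positive numbers; log(0) is undefined (approaches negative infinity). This operation is invalid.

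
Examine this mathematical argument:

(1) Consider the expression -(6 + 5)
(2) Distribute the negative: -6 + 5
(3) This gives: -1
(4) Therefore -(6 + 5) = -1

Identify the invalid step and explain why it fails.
Step 2: Distribute the negative: -6 + 5

Step 2 incorrectly distributes the negative sign. The correct distribution is -(6 + 5) = -6 - 5 = -11. The negative must be applied to both terms, not just the first. The error treats -(6 + 5) as -6 + 5, which equals -1 instead of -11.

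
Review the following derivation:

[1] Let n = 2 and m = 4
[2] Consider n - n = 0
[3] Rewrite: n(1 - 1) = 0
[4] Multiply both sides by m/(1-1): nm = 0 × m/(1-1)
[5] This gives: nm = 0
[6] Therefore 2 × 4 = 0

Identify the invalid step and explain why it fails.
Step 4: Multiply both sides by m/(1-1): nm = 0 × m/(1-1)

Step 4 multiplies both sides by m/(1-1). However, 1-1 = 0, so this is multiplication by m/0, which is undefined. We cannot multiply by an undefined expression.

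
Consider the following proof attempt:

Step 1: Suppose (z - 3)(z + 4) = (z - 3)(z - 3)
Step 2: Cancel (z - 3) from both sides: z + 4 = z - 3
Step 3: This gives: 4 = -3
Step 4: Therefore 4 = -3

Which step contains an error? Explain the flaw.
Step 2: Cancel (z - 3) from both sides: z + 4 = z - 3

Step 2 cancels (z - 3) from both sides. This is only valid if (z - 3) ≠ 0, i.e., z ≠ 3. When z = 3, both sides equal zero regardless of the other factors. The correct approach requires considering z = 3 as a separate case.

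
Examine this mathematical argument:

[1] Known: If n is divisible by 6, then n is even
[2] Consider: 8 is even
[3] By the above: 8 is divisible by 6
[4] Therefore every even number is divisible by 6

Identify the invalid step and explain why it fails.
Step 3: By the above: 8 is divisible by 6

Step 3 commits the fallacy of affirming the consequent. The known fact 'divisible by 6 → even' does NOT imply 'even → divisible by 6'. That would be the converse, which is false. For example, 8 is even but 8 ÷ 6 = 1.33, which is not an integer.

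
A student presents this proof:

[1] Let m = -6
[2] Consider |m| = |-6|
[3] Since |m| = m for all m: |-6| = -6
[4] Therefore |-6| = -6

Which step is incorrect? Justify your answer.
Step 3: Since |m| = m for all m: |-6| = -6

Step 3 incorrectly states that |m| = m for all m. The correct definition is |m| = m when m >= 0, and |m| = -m when m < 0. Since -6 < 0, we have |-6| = -(-6) = 6, not -6.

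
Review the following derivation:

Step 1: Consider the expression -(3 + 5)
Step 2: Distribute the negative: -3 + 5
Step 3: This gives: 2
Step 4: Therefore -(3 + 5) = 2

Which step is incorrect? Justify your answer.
Step 2: Distribute the negative: -3 + 5

Step 2 incorrectly distributes the negative sign. The correct distribution is -(3 + 5) = -3 - 5 = -8. The negative must be applied to both terms, not just the first. The error treats -(3 + 5) as -3 + 5, which equals 2 instead of -8.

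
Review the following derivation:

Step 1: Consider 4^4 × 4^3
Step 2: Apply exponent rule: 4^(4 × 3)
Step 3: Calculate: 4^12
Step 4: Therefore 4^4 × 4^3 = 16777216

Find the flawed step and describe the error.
Step 2: Apply exponent rule: 4^(4 × 3)

Step 2 incorrectly states that a^b × a^c = a^(b×c). The correct rule is a^b × a^c = a^(b+c). The actual value is 4^4 × 4^3 = 4^7 = 16384, not 4^12 = 16777216.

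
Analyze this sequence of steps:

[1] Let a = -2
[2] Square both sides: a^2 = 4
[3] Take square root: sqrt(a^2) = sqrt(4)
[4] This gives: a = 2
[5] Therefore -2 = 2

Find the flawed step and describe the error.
Step 4: This gives: a = 2

Step 4 incorrectly states that sqrt(a^2) = a. The correct identity is sqrt(a^2) = |a|. Since a = -2 < 0, we have sqrt(a^2) = |-2| = 2, not a = -2.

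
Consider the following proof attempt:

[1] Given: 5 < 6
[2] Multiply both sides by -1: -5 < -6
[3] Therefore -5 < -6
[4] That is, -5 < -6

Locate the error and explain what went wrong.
Step 2: Multiply both sides by -1: -5 < -6

Step 2 multiplies both sides by -1 but fails to reverse the inequality sign. When multiplying (or dividing) an inequality by a negative number, the direction must be reversed. Since 5 < 6, we should get -5 > -6, i.e., -5 > -6.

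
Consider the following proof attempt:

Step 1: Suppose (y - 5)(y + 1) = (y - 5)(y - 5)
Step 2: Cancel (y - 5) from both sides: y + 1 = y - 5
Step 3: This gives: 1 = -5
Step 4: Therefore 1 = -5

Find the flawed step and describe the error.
Step 2: Cancel (y - 5) from both sides: y + 1 = y - 5

Step 2 cancels (y - 5) from both sides. This is only valid if (y - 5) ≠ 0, i.e., y ≠ 5. When y = 5, both sides equal zero regardless of the other factors. The correct approach requires considering y = 5 as a separate case.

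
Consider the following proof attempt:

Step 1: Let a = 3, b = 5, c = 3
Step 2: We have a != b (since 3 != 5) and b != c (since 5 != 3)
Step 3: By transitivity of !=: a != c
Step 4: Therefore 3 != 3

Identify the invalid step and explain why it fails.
Step 3: By transitivity of !=: a != c

Step 3 incorrectly applies transitivity to the '!=' relation. Transitivity states: if a R b and b R c, then a R c. However, '!=' is not transitive. Counterexample: 3 != 5 and 5 != 3, but 3 = 3 (both equal 3). Transitivity holds for relations like <, <=, =, but not for !=.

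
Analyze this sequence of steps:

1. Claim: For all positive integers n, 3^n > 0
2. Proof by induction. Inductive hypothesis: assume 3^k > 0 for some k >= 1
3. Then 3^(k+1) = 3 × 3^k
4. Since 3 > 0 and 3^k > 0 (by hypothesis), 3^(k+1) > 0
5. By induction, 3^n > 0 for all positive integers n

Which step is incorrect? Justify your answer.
Step 5: By induction, 3^n > 0 for all positive integers n

Step 5 concludes the proof by induction, but no base case was ever established. A valid induction proof requires: (1) a base case proving 3^1 > 0, and (2) an inductive step showing IF 3^k > 0 THEN 3^(k+1) > 0. Steps 2-4 correctly establish the inductive step, but without the base case the conclusion in step 5 does not follow.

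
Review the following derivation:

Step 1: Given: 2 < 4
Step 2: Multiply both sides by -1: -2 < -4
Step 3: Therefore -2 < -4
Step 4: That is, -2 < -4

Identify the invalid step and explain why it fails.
Step 2: Multiply both sides by -1: -2 < -4

Step 2 multiplies both sides by -1 but fails to reverse the inequality sign. When multiplying (or dividing) an inequality by a negative number, the direction must be reversed. Since 2 < 4, we should get -2 > -4, i.e., -2 > -4.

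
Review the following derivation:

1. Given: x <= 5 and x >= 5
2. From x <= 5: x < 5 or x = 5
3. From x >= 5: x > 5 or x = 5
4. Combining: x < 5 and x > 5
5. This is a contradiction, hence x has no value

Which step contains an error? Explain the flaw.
Step 4: Combining: x < 5 and x > 5

Step 4 incorrectly combines the conditions. From x <= 5 and x >= 5, the intersection is x = 5. The error treats the 'or' cases as 'and' requirements. The correct conclusion is that x = 5 is the unique solution, not that no solution exists.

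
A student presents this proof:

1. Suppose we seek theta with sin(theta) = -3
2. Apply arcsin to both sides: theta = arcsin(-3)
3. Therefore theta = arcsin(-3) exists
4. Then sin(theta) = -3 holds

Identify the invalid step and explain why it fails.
Step 2: Apply arcsin to both sides: theta = arcsin(-3)

Step 2 applies arcsin to -3. However, arcsin(x) is only defined for x in [-1, 1] because sin(theta) can only produce values in that range. Since |-3| > 1, arcsin(-3) is undefined. There is no angle whose sine equals -3.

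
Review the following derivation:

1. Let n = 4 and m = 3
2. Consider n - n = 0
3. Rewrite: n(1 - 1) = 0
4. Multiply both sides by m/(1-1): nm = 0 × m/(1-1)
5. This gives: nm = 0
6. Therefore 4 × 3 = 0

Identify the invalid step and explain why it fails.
Step 4: Multiply both sides by m/(1-1): nm = 0 × m/(1-1)

Step 4 multiplies both sides by m/(1-1). However, 1-1 = 0, so this is multiplication by m/0, which is undefined. We cannot multiply by an undefined expression.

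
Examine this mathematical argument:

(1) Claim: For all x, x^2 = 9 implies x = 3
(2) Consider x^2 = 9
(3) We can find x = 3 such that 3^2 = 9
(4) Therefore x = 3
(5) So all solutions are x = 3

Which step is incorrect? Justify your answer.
Step 4: Therefore x = 3

Step 4 incorrectly concludes that x = 3 is the only solution. The proof shows that x = 3 is A solution (existence), but does not show it is the ONLY solution (uniqueness). In fact, x = -3 is also a solution since (-3)^2 = 9. Finding one solution doesn't prove there are no others.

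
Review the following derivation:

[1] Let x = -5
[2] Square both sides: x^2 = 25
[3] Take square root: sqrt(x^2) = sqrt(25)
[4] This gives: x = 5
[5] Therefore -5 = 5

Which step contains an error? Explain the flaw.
Step 4: This gives: x = 5

Step 4 incorrectly states that sqrt(x^2) = x. The correct identity is sqrt(x^2) = |x|. Since x = -5 < 0, we have sqrt(x^2) = |-5| = 5, not x = -5.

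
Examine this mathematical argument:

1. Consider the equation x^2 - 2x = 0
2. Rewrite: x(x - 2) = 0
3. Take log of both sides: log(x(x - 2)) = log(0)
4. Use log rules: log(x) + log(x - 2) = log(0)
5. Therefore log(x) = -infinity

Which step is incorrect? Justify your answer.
Step 3: Take log of both sides: log(x(x - 2)) = log(0)

Step 3 takes the logarithm of both sides, resulting in log(0) on the right side. The logarithm is only defined for positive numbers; log(0) is undefined (approaches negative infinity). This operation is invalid.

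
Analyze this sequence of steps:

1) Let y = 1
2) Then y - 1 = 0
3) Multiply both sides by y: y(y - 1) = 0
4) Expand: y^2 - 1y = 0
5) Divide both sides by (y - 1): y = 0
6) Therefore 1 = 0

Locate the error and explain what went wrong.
Step 5: Divide both sides by (y - 1): y = 0

Step 5 divides both sides by (y - 1). However, since y = 1, we have (y - 1) = 0. Division by zero is undefined, making this step invalid.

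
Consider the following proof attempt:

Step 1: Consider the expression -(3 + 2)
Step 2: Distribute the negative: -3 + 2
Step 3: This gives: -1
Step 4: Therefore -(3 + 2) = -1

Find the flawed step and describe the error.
Step 2: Distribute the negative: -3 + 2

Step 2 incorrectly distributes the negative sign. The correct distribution is -(3 + 2) = -3 - 2 = -5. The negative must be applied to both terms, not just the first. The error treats -(3 + 2) as -3 + 2, which equals -1 instead of -5.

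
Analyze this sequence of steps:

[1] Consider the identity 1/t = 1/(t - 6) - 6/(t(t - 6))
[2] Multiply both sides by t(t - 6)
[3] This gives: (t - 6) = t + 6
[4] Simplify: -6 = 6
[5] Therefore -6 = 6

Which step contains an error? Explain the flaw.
Step 3: This gives: (t - 6) = t + 6

Step 3 makes a sign error when clearing denominators. Multiplying -6/(t(t - 6)) by t(t - 6) gives -6, not +6. The correct result is (t - 6) = t - 6, which is trivially true, not (t - 6) = t + 6. (Step 1 is a valid identity: 1/(t - 6) - 6/(t(t - 6)) = (t - 6)/(t(t - 6)) = 1/t.)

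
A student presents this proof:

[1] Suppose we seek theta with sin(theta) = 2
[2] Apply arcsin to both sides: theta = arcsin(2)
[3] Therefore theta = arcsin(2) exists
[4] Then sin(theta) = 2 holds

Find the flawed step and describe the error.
Step 2: Apply arcsin to both sides: theta = arcsin(2)

Step 2 applies arcsin to 2. However, arcsin(x) is only defined for x in [-1, 1] because sin(theta) can only produce values in that range. Since |2| > 1, arcsin(2) is undefined. There is no angle whose sine equals 2.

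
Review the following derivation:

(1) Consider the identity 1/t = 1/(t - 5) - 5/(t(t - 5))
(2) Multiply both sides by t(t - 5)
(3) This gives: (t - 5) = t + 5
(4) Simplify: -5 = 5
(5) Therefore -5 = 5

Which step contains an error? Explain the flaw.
Step 3: This gives: (t - 5) = t + 5

Step 3 makes a sign error when clearing denominators. Multiplying -5/(t(t - 5)) by t(t - 5) gives -5, not +5. The correct result is (t - 5) = t - 5, which is trivially true, not (t - 5) = t + 5. (Step 1 is a valid identity: 1/(t - 5) - 5/(t(t - 5)) = (t - 5)/(t(t - 5)) = 1/t.)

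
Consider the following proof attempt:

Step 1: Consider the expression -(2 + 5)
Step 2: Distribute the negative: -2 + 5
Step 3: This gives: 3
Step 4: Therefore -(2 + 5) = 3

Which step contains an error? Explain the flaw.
Step 2: Distribute the negative: -2 + 5

Step 2 incorrectly distributes the negative sign. The correct distribution is -(2 + 5) = -2 - 5 = -7. The negative must be applied to both terms, not just the first. The error treats -(2 + 5) as -2 + 5, which equals 3 instead of -7.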